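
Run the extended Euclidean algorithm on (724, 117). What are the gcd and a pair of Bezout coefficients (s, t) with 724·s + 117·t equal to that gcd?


Euclidean algorithm on (724, 117) — divide until remainder is 0:
  724 = 6 · 117 + 22
  117 = 5 · 22 + 7
  22 = 3 · 7 + 1
  7 = 7 · 1 + 0
gcd(724, 117) = 1.
Track Bezout coefficients alongside the remainders: start with r₀ = 724 = a·1 + b·0 (s = 1, t = 0) and r₁ = 117 = a·0 + b·1 (s = 0, t = 1); each new remainder r_{k+1} = r_{k-1} − q_k·r_k inherits s_{k+1} = s_{k-1} − q_k·s_k, t_{k+1} = t_{k-1} − q_k·t_k, so r_k = a·s_k + b·t_k at every step:
  q = 6: r = 22, s = 1 − 6·0 = 1, t = 0 − 6·1 = -6  (check: 724·1 + 117·(-6) = 22)
  q = 5: r = 7, s = 0 − 5·1 = -5, t = 1 − 5·(-6) = 31  (check: 724·(-5) + 117·31 = 7)
  q = 3: r = 1, s = 1 − 3·(-5) = 16, t = -6 − 3·31 = -99  (check: 724·16 + 117·(-99) = 1)
The row with r = 1 (the gcd) gives the Bezout coefficients s = 16, t = -99.
Result: 724 · (16) + 117 · (-99) = 1.

gcd(724, 117) = 1; s = 16, t = -99 (check: 724·16 + 117·(-99) = 1).


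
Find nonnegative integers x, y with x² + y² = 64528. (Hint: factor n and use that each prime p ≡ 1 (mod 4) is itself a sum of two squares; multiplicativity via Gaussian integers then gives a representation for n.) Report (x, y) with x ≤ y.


Step 1: Factor n = 64528 = 2^4 · 37 · 109.
Step 2: Check the mod-4 condition on each prime factor: 2 = 2 (special); 37 ≡ 1 (mod 4), exponent 1; 109 ≡ 1 (mod 4), exponent 1.
All primes ≡ 3 (mod 4) appear to even exponent (or don't appear), so by the two-squares theorem n IS expressible as a sum of two squares.
Step 3: Build a representation. Group n = k² · m with k = 4 and m = 37 · 109 = 4033 (a product of primes ≡ 1 (mod 4)); a representation of m scales to one of n via (k·x)² + (k·y)² = k²(x² + y²). Each prime p ≡ 1 (mod 4) is itself a sum of two squares; find a² by testing p − a² for a perfect square:
  37: 37 − 1² = 36 = 6² ⇒ 37 = 1² + 6².
  109: 109 − 1² = 108, 109 − 2² = 105, 109 − 3² = 100 = 10² ⇒ 109 = 3² + 10².
  Combine using the Brahmagupta–Fibonacci identity (a² + b²)(c² + d²) = (ac − bd)² + (ad + bc)² = (ac + bd)² + (ad − bc)²:
  37 · 109 = 4033: from (1² + 6²)(3² + 10²), take (1·3 − 6·10, 1·10 + 6·3) = (3 − 60, 10 + 18) = (-57, 28); dropping signs (only squares matter) gives (57, 28); check 57² + 28² = 3249 + 784 = 4033 ✓.
  Scale by k = 4: (4·57, 4·28) = (228, 112).
Step 4: Order so x ≤ y and verify: 112² + 228² = 12544 + 51984 = 64528 = n. ✓

n = 64528 = 112² + 228² (one valid representation with x ≤ y).


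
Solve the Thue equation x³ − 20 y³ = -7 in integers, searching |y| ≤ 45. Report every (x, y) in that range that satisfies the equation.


The equation is x³ - 20y³ = -7. For fixed y, x³ = 20·y³ − 7, so a solution requires the RHS to be a perfect cube.
Strategy: iterate y from -45 to 45, compute RHS = 20·y³ − 7, and check whether it is a (positive or negative) perfect cube.
Check small values of y:
  y = 0: RHS = -7 is not a perfect cube.
  y = 1: RHS = 13 is not a perfect cube.
  y = -1: RHS = -27 = (-3)³ ⇒ x = -3 works.
  y = 2: RHS = 153 is not a perfect cube.
  y = -2: RHS = -167 is not a perfect cube.
  y = 3: RHS = 533 is not a perfect cube.
  y = -3: RHS = -547 is not a perfect cube.
Continuing the search up to |y| = 45 finds no further solutions beyond those listed.
Collected solutions: (-3, -1).

Solutions (with |y| ≤ 45): (-3, -1).


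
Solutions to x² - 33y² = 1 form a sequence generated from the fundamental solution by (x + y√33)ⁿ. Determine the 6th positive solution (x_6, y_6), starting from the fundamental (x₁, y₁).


Step 1: Find the fundamental solution (x₁, y₁) of x² - 33y² = 1.
  Expand √33 as a continued fraction. a₀ = ⌊√33⌋ = 5; iterate m_{k+1} = d_k·a_k − m_k, d_{k+1} = (33 − m_{k+1}²)/d_k, a_{k+1} = ⌊(a₀ + m_{k+1})/d_{k+1}⌋ (starting m₀ = 0, d₀ = 1), with convergents p_k = a_k·p_{k-1} + p_{k-2}, q_k = a_k·q_{k-1} + q_{k-2} (p₋₁ = 1, q₋₁ = 0):
  k = 0: a₀ = 5; p₀/q₀ = 5/1; p₀² − 33·q₀² = 25 − 33 = -8.
  k = 1: m = 5, d = 8, a = ⌊(5 + 5)/8⌋ = 1; p/q = (1·5 + 1)/(1·1 + 0) = 6/1; p² − 33·q² = 36 − 33 = 3.
  k = 2: m = 3, d = 3, a = ⌊(5 + 3)/3⌋ = 2; p/q = (2·6 + 5)/(2·1 + 1) = 17/3; p² − 33·q² = 289 − 297 = -8.
  k = 3: m = 3, d = 8, a = ⌊(5 + 3)/8⌋ = 1; p/q = (1·17 + 6)/(1·3 + 1) = 23/4; p² − 33·q² = 529 − 528 = 1.
  The first convergent with p² − 33·q² = 1 gives the fundamental solution (x₁, y₁) = (23, 4).
Step 2: Apply the recurrence (x_{n+1}, y_{n+1}) = (x₁x_n + 33y₁y_n, x₁y_n + y₁x_n) repeatedly.
  From (x_1, y_1) = (23, 4): x_2 = 23·23 + 33·4·4 = 1057; y_2 = 23·4 + 4·23 = 184.
  From (x_2, y_2) = (1057, 184): x_3 = 23·1057 + 33·4·184 = 48599; y_3 = 23·184 + 4·1057 = 8460.
  From (x_3, y_3) = (48599, 8460): x_4 = 23·48599 + 33·4·8460 = 2234497; y_4 = 23·8460 + 4·48599 = 388976.
  From (x_4, y_4) = (2234497, 388976): x_5 = 23·2234497 + 33·4·388976 = 102738263; y_5 = 23·388976 + 4·2234497 = 17884436.
  From (x_5, y_5) = (102738263, 17884436): x_6 = 23·102738263 + 33·4·17884436 = 4723725601; y_6 = 23·17884436 + 4·102738263 = 822295080.
Step 3: Verify x_6² - 33·y_6² = 22313583553542811201 - 22313583553542811200 = 1 (should be 1). ✓

(x_1, y_1) = (23, 4); (x_6, y_6) = (4723725601, 822295080).


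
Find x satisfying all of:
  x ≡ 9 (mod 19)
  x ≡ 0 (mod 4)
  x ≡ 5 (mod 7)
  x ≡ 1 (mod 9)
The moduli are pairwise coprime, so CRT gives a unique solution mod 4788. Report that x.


Product of moduli M = 19 · 4 · 7 · 9 = 4788.
Merge one congruence at a time:
  Start: x ≡ 9 (mod 19).
  Combine with x ≡ 0 (mod 4); new modulus lcm = 76.
    Write x = 9 + 19·t and substitute into x ≡ 0 (mod 4): 19·t ≡ 0 − 9 = -9 (mod 4).
    Reduce coefficients mod 4: 3·t ≡ 3 (mod 4).
    The inverse of 3 mod 4 is 3 (since 3·3 = 9 = 2·4 + 1), so t ≡ 3·3 = 9 ≡ 1 (mod 4).
    Then x = 9 + 19·1 = 28, valid modulo lcm(19, 4) = 76: x ≡ 28 (mod 76).
  Combine with x ≡ 5 (mod 7); new modulus lcm = 532.
    Write x = 28 + 76·t and substitute into x ≡ 5 (mod 7): 76·t ≡ 5 − 28 = -23 (mod 7).
    Reduce coefficients mod 7: 6·t ≡ 5 (mod 7).
    The inverse of 6 mod 7 is 6 (since 6·6 = 36 = 5·7 + 1), so t ≡ 6·5 = 30 ≡ 2 (mod 7).
    Then x = 28 + 76·2 = 180, valid modulo lcm(76, 7) = 532: x ≡ 180 (mod 532).
  Combine with x ≡ 1 (mod 9); new modulus lcm = 4788.
    Write x = 180 + 532·t and substitute into x ≡ 1 (mod 9): 532·t ≡ 1 − 180 = -179 (mod 9).
    Reduce coefficients mod 9: 1·t ≡ 1 (mod 9).
    So t ≡ 1 (mod 9).
    Then x = 180 + 532·1 = 712, valid modulo lcm(532, 9) = 4788: x ≡ 712 (mod 4788).
Verify against each original: 712 mod 19 = 9, 712 mod 4 = 0, 712 mod 7 = 5, 712 mod 9 = 1.

x ≡ 712 (mod 4788).


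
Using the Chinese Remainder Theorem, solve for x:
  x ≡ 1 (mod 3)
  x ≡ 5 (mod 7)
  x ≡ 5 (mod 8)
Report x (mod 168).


Moduli 3, 7, 8 are pairwise coprime; by CRT there is a unique solution modulo M = 3 · 7 · 8 = 168.
Solve pairwise, accumulating the modulus:
  Start with x ≡ 1 (mod 3).
  Combine with x ≡ 5 (mod 7): since gcd(3, 7) = 1, we get a unique residue mod 21.
    Write x = 1 + 3·t and substitute into x ≡ 5 (mod 7): 3·t ≡ 5 − 1 = 4 (mod 7).
    The inverse of 3 mod 7 is 5 (since 3·5 = 15 = 2·7 + 1), so t ≡ 5·4 = 20 ≡ 6 (mod 7).
    Then x = 1 + 3·6 = 19, valid modulo lcm(3, 7) = 21: x ≡ 19 (mod 21).
  Combine with x ≡ 5 (mod 8): since gcd(21, 8) = 1, we get a unique residue mod 168.
    Write x = 19 + 21·t and substitute into x ≡ 5 (mod 8): 21·t ≡ 5 − 19 = -14 (mod 8).
    Reduce coefficients mod 8: 5·t ≡ 2 (mod 8).
    The inverse of 5 mod 8 is 5 (since 5·5 = 25 = 3·8 + 1), so t ≡ 5·2 = 10 ≡ 2 (mod 8).
    Then x = 19 + 21·2 = 61, valid modulo lcm(21, 8) = 168: x ≡ 61 (mod 168).
Verify: 61 mod 3 = 1 ✓, 61 mod 7 = 5 ✓, 61 mod 8 = 5 ✓.

x ≡ 61 (mod 168).


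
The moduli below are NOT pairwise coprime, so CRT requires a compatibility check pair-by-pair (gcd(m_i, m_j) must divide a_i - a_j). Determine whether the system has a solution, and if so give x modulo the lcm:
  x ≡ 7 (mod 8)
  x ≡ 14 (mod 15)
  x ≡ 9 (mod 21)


Moduli 8, 15, 21 are not pairwise coprime, so CRT works modulo lcm(m_i) when all pairwise compatibility conditions hold.
Pairwise compatibility: gcd(m_i, m_j) must divide a_i - a_j for every pair.
Merge one congruence at a time:
  Start: x ≡ 7 (mod 8).
  Combine with x ≡ 14 (mod 15): gcd(8, 15) = 1; 14 - 7 = 7, which IS divisible by 1, so compatible.
    Write x = 7 + 8·t and substitute into x ≡ 14 (mod 15): 8·t ≡ 14 − 7 = 7 (mod 15).
    The inverse of 8 mod 15 is 2 (since 8·2 = 16 = 1·15 + 1), so t ≡ 2·7 = 14 ≡ 14 (mod 15).
    Then x = 7 + 8·14 = 119, valid modulo lcm(8, 15) = 120: x ≡ 119 (mod 120).
  Combine with x ≡ 9 (mod 21): gcd(120, 21) = 3, and 9 - 119 = -110 is NOT divisible by 3.
    ⇒ system is inconsistent (no integer solution).

No solution (the system is inconsistent).


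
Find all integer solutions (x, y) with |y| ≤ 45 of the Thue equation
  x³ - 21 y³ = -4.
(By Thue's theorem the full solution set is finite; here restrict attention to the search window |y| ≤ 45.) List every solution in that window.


The equation is x³ - 21y³ = -4. For fixed y, x³ = 21·y³ − 4, so a solution requires the RHS to be a perfect cube.
Strategy: iterate y from -45 to 45, compute RHS = 21·y³ − 4, and check whether it is a (positive or negative) perfect cube.
Check small values of y:
  y = 0: RHS = -4 is not a perfect cube.
  y = 1: RHS = 17 is not a perfect cube.
  y = -1: RHS = -25 is not a perfect cube.
  y = 2: RHS = 164 is not a perfect cube.
  y = -2: RHS = -172 is not a perfect cube.
  y = 3: RHS = 563 is not a perfect cube.
  y = -3: RHS = -571 is not a perfect cube.
Continuing the search up to |y| = 45 finds no solutions either.
No (x, y) in the scanned range satisfies the equation.

No integer solutions with |y| ≤ 45.


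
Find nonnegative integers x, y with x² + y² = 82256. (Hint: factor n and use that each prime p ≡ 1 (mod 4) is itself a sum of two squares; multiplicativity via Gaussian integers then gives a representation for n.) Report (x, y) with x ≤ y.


Step 1: Factor n = 82256 = 2^4 · 53 · 97.
Step 2: Check the mod-4 condition on each prime factor: 2 = 2 (special); 53 ≡ 1 (mod 4), exponent 1; 97 ≡ 1 (mod 4), exponent 1.
All primes ≡ 3 (mod 4) appear to even exponent (or don't appear), so by the two-squares theorem n IS expressible as a sum of two squares.
Step 3: Build a representation. Group n = k² · m with k = 4 and m = 53 · 97 = 5141 (a product of primes ≡ 1 (mod 4)); a representation of m scales to one of n via (k·x)² + (k·y)² = k²(x² + y²). Each prime p ≡ 1 (mod 4) is itself a sum of two squares; find a² by testing p − a² for a perfect square:
  53: 53 − 1² = 52, 53 − 2² = 49 = 7² ⇒ 53 = 2² + 7².
  97: 97 − 1² = 96, 97 − 2² = 93, 97 − 3² = 88, 97 − 4² = 81 = 9² ⇒ 97 = 4² + 9².
  Combine using the Brahmagupta–Fibonacci identity (a² + b²)(c² + d²) = (ac − bd)² + (ad + bc)² = (ac + bd)² + (ad − bc)²:
  53 · 97 = 5141: from (2² + 7²)(4² + 9²), take (2·4 − 7·9, 2·9 + 7·4) = (8 − 63, 18 + 28) = (-55, 46); dropping signs (only squares matter) gives (55, 46); check 55² + 46² = 3025 + 2116 = 5141 ✓.
  Scale by k = 4: (4·55, 4·46) = (220, 184).
Step 4: Order so x ≤ y and verify: 184² + 220² = 33856 + 48400 = 82256 = n. ✓

n = 82256 = 184² + 220² (one valid representation with x ≤ y).


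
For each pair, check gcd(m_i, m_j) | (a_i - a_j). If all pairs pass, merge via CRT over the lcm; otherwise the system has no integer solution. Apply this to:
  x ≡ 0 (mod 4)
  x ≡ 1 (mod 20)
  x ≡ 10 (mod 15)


Moduli 4, 20, 15 are not pairwise coprime, so CRT works modulo lcm(m_i) when all pairwise compatibility conditions hold.
Pairwise compatibility: gcd(m_i, m_j) must divide a_i - a_j for every pair.
Merge one congruence at a time:
  Start: x ≡ 0 (mod 4).
  Combine with x ≡ 1 (mod 20): gcd(4, 20) = 4, and 1 - 0 = 1 is NOT divisible by 4.
    ⇒ system is inconsistent (no integer solution).

No solution (the system is inconsistent).


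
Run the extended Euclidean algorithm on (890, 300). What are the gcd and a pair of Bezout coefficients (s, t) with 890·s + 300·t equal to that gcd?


Euclidean algorithm on (890, 300) — divide until remainder is 0:
  890 = 2 · 300 + 290
  300 = 1 · 290 + 10
  290 = 29 · 10 + 0
gcd(890, 300) = 10.
Track Bezout coefficients alongside the remainders: start with r₀ = 890 = a·1 + b·0 (s = 1, t = 0) and r₁ = 300 = a·0 + b·1 (s = 0, t = 1); each new remainder r_{k+1} = r_{k-1} − q_k·r_k inherits s_{k+1} = s_{k-1} − q_k·s_k, t_{k+1} = t_{k-1} − q_k·t_k, so r_k = a·s_k + b·t_k at every step:
  q = 2: r = 290, s = 1 − 2·0 = 1, t = 0 − 2·1 = -2  (check: 890·1 + 300·(-2) = 290)
  q = 1: r = 10, s = 0 − 1·1 = -1, t = 1 − 1·(-2) = 3  (check: 890·(-1) + 300·3 = 10)
The row with r = 10 (the gcd) gives the Bezout coefficients s = -1, t = 3.
Result: 890 · (-1) + 300 · (3) = 10.

gcd(890, 300) = 10; s = -1, t = 3 (check: 890·(-1) + 300·3 = 10).


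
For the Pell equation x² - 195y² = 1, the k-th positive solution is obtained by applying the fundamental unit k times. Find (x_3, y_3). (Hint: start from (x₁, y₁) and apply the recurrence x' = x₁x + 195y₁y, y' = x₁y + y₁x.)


Step 1: Find the fundamental solution (x₁, y₁) of x² - 195y² = 1.
  Expand √195 as a continued fraction. a₀ = ⌊√195⌋ = 13; iterate m_{k+1} = d_k·a_k − m_k, d_{k+1} = (195 − m_{k+1}²)/d_k, a_{k+1} = ⌊(a₀ + m_{k+1})/d_{k+1}⌋ (starting m₀ = 0, d₀ = 1), with convergents p_k = a_k·p_{k-1} + p_{k-2}, q_k = a_k·q_{k-1} + q_{k-2} (p₋₁ = 1, q₋₁ = 0):
  k = 0: a₀ = 13; p₀/q₀ = 13/1; p₀² − 195·q₀² = 169 − 195 = -26.
  k = 1: m = 13, d = 26, a = ⌊(13 + 13)/26⌋ = 1; p/q = (1·13 + 1)/(1·1 + 0) = 14/1; p² − 195·q² = 196 − 195 = 1.
  The first convergent with p² − 195·q² = 1 gives the fundamental solution (x₁, y₁) = (14, 1).
Step 2: Apply the recurrence (x_{n+1}, y_{n+1}) = (x₁x_n + 195y₁y_n, x₁y_n + y₁x_n) repeatedly.
  From (x_1, y_1) = (14, 1): x_2 = 14·14 + 195·1·1 = 391; y_2 = 14·1 + 1·14 = 28.
  From (x_2, y_2) = (391, 28): x_3 = 14·391 + 195·1·28 = 10934; y_3 = 14·28 + 1·391 = 783.
Step 3: Verify x_3² - 195·y_3² = 119552356 - 119552355 = 1 (should be 1). ✓

(x_1, y_1) = (14, 1); (x_3, y_3) = (10934, 783).


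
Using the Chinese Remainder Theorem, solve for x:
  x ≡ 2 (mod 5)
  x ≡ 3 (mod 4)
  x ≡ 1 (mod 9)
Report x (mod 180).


Moduli 5, 4, 9 are pairwise coprime; by CRT there is a unique solution modulo M = 5 · 4 · 9 = 180.
Solve pairwise, accumulating the modulus:
  Start with x ≡ 2 (mod 5).
  Combine with x ≡ 3 (mod 4): since gcd(5, 4) = 1, we get a unique residue mod 20.
    Write x = 2 + 5·t and substitute into x ≡ 3 (mod 4): 5·t ≡ 3 − 2 = 1 (mod 4).
    Reduce coefficients mod 4: 1·t ≡ 1 (mod 4).
    So t ≡ 1 (mod 4).
    Then x = 2 + 5·1 = 7, valid modulo lcm(5, 4) = 20: x ≡ 7 (mod 20).
  Combine with x ≡ 1 (mod 9): since gcd(20, 9) = 1, we get a unique residue mod 180.
    Write x = 7 + 20·t and substitute into x ≡ 1 (mod 9): 20·t ≡ 1 − 7 = -6 (mod 9).
    Reduce coefficients mod 9: 2·t ≡ 3 (mod 9).
    The inverse of 2 mod 9 is 5 (since 2·5 = 10 = 1·9 + 1), so t ≡ 5·3 = 15 ≡ 6 (mod 9).
    Then x = 7 + 20·6 = 127, valid modulo lcm(20, 9) = 180: x ≡ 127 (mod 180).
Verify: 127 mod 5 = 2 ✓, 127 mod 4 = 3 ✓, 127 mod 9 = 1 ✓.

x ≡ 127 (mod 180).


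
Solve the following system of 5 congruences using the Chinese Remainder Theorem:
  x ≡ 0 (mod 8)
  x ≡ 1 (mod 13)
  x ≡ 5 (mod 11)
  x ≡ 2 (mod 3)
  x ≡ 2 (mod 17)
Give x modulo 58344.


Product of moduli M = 8 · 13 · 11 · 3 · 17 = 58344.
Merge one congruence at a time:
  Start: x ≡ 0 (mod 8).
  Combine with x ≡ 1 (mod 13); new modulus lcm = 104.
    Write x = 0 + 8·t and substitute into x ≡ 1 (mod 13): 8·t ≡ 1 − 0 = 1 (mod 13).
    The inverse of 8 mod 13 is 5 (since 8·5 = 40 = 3·13 + 1), so t ≡ 5·1 = 5 ≡ 5 (mod 13).
    Then x = 0 + 8·5 = 40, valid modulo lcm(8, 13) = 104: x ≡ 40 (mod 104).
  Combine with x ≡ 5 (mod 11); new modulus lcm = 1144.
    Write x = 40 + 104·t and substitute into x ≡ 5 (mod 11): 104·t ≡ 5 − 40 = -35 (mod 11).
    Reduce coefficients mod 11: 5·t ≡ 9 (mod 11).
    The inverse of 5 mod 11 is 9 (since 5·9 = 45 = 4·11 + 1), so t ≡ 9·9 = 81 ≡ 4 (mod 11).
    Then x = 40 + 104·4 = 456, valid modulo lcm(104, 11) = 1144: x ≡ 456 (mod 1144).
  Combine with x ≡ 2 (mod 3); new modulus lcm = 3432.
    Write x = 456 + 1144·t and substitute into x ≡ 2 (mod 3): 1144·t ≡ 2 − 456 = -454 (mod 3).
    Reduce coefficients mod 3: 1·t ≡ 2 (mod 3).
    So t ≡ 2 (mod 3).
    Then x = 456 + 1144·2 = 2744, valid modulo lcm(1144, 3) = 3432: x ≡ 2744 (mod 3432).
  Combine with x ≡ 2 (mod 17); new modulus lcm = 58344.
    Write x = 2744 + 3432·t and substitute into x ≡ 2 (mod 17): 3432·t ≡ 2 − 2744 = -2742 (mod 17).
    Reduce coefficients mod 17: 15·t ≡ 12 (mod 17).
    The inverse of 15 mod 17 is 8 (since 15·8 = 120 = 7·17 + 1), so t ≡ 8·12 = 96 ≡ 11 (mod 17).
    Then x = 2744 + 3432·11 = 40496, valid modulo lcm(3432, 17) = 58344: x ≡ 40496 (mod 58344).
Verify against each original: 40496 mod 8 = 0, 40496 mod 13 = 1, 40496 mod 11 = 5, 40496 mod 3 = 2, 40496 mod 17 = 2.

x ≡ 40496 (mod 58344).


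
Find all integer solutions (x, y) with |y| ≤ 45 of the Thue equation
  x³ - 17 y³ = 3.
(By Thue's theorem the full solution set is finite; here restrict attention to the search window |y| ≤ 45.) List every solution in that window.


The equation is x³ - 17y³ = 3. For fixed y, x³ = 17·y³ + 3, so a solution requires the RHS to be a perfect cube.
Strategy: iterate y from -45 to 45, compute RHS = 17·y³ + 3, and check whether it is a (positive or negative) perfect cube.
Check small values of y:
  y = 0: RHS = 3 is not a perfect cube.
  y = 1: RHS = 20 is not a perfect cube.
  y = -1: RHS = -14 is not a perfect cube.
  y = 2: RHS = 139 is not a perfect cube.
  y = -2: RHS = -133 is not a perfect cube.
  y = 3: RHS = 462 is not a perfect cube.
  y = -3: RHS = -456 is not a perfect cube.
Continuing the search up to |y| = 45 finds no solutions either.
No (x, y) in the scanned range satisfies the equation.

No integer solutions with |y| ≤ 45.


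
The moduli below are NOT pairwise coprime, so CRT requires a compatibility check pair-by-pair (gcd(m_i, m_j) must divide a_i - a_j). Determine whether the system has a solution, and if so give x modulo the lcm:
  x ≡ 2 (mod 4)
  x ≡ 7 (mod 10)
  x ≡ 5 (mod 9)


Moduli 4, 10, 9 are not pairwise coprime, so CRT works modulo lcm(m_i) when all pairwise compatibility conditions hold.
Pairwise compatibility: gcd(m_i, m_j) must divide a_i - a_j for every pair.
Merge one congruence at a time:
  Start: x ≡ 2 (mod 4).
  Combine with x ≡ 7 (mod 10): gcd(4, 10) = 2, and 7 - 2 = 5 is NOT divisible by 2.
    ⇒ system is inconsistent (no integer solution).

No solution (the system is inconsistent).


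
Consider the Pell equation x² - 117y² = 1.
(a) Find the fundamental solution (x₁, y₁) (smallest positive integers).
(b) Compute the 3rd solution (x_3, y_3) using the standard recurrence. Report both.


Step 1: Find the fundamental solution (x₁, y₁) of x² - 117y² = 1.
  Expand √117 as a continued fraction. a₀ = ⌊√117⌋ = 10; iterate m_{k+1} = d_k·a_k − m_k, d_{k+1} = (117 − m_{k+1}²)/d_k, a_{k+1} = ⌊(a₀ + m_{k+1})/d_{k+1}⌋ (starting m₀ = 0, d₀ = 1), with convergents p_k = a_k·p_{k-1} + p_{k-2}, q_k = a_k·q_{k-1} + q_{k-2} (p₋₁ = 1, q₋₁ = 0):
  k = 0: a₀ = 10; p₀/q₀ = 10/1; p₀² − 117·q₀² = 100 − 117 = -17.
  k = 1: m = 10, d = 17, a = ⌊(10 + 10)/17⌋ = 1; p/q = (1·10 + 1)/(1·1 + 0) = 11/1; p² − 117·q² = 121 − 117 = 4.
  k = 2: m = 7, d = 4, a = ⌊(10 + 7)/4⌋ = 4; p/q = (4·11 + 10)/(4·1 + 1) = 54/5; p² − 117·q² = 2916 − 2925 = -9.
  k = 3: m = 9, d = 9, a = ⌊(10 + 9)/9⌋ = 2; p/q = (2·54 + 11)/(2·5 + 1) = 119/11; p² − 117·q² = 14161 − 14157 = 4.
  k = 4: m = 9, d = 4, a = ⌊(10 + 9)/4⌋ = 4; p/q = (4·119 + 54)/(4·11 + 5) = 530/49; p² − 117·q² = 280900 − 280917 = -17.
  k = 5: m = 7, d = 17, a = ⌊(10 + 7)/17⌋ = 1; p/q = (1·530 + 119)/(1·49 + 11) = 649/60; p² − 117·q² = 421201 − 421200 = 1.
  The first convergent with p² − 117·q² = 1 gives the fundamental solution (x₁, y₁) = (649, 60).
Step 2: Apply the recurrence (x_{n+1}, y_{n+1}) = (x₁x_n + 117y₁y_n, x₁y_n + y₁x_n) repeatedly.
  From (x_1, y_1) = (649, 60): x_2 = 649·649 + 117·60·60 = 842401; y_2 = 649·60 + 60·649 = 77880.
  From (x_2, y_2) = (842401, 77880): x_3 = 649·842401 + 117·60·77880 = 1093435849; y_3 = 649·77880 + 60·842401 = 101088180.
Step 3: Verify x_3² - 117·y_3² = 1195601955878350801 - 1195601955878350800 = 1 (should be 1). ✓

(x_1, y_1) = (649, 60); (x_3, y_3) = (1093435849, 101088180).


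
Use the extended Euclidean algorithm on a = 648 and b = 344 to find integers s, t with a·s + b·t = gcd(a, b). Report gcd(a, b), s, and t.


Euclidean algorithm on (648, 344) — divide until remainder is 0:
  648 = 1 · 344 + 304
  344 = 1 · 304 + 40
  304 = 7 · 40 + 24
  40 = 1 · 24 + 16
  24 = 1 · 16 + 8
  16 = 2 · 8 + 0
gcd(648, 344) = 8.
Track Bezout coefficients alongside the remainders: start with r₀ = 648 = a·1 + b·0 (s = 1, t = 0) and r₁ = 344 = a·0 + b·1 (s = 0, t = 1); each new remainder r_{k+1} = r_{k-1} − q_k·r_k inherits s_{k+1} = s_{k-1} − q_k·s_k, t_{k+1} = t_{k-1} − q_k·t_k, so r_k = a·s_k + b·t_k at every step:
  q = 1: r = 304, s = 1 − 1·0 = 1, t = 0 − 1·1 = -1  (check: 648·1 + 344·(-1) = 304)
  q = 1: r = 40, s = 0 − 1·1 = -1, t = 1 − 1·(-1) = 2  (check: 648·(-1) + 344·2 = 40)
  q = 7: r = 24, s = 1 − 7·(-1) = 8, t = -1 − 7·2 = -15  (check: 648·8 + 344·(-15) = 24)
  q = 1: r = 16, s = -1 − 1·8 = -9, t = 2 − 1·(-15) = 17  (check: 648·(-9) + 344·17 = 16)
  q = 1: r = 8, s = 8 − 1·(-9) = 17, t = -15 − 1·17 = -32  (check: 648·17 + 344·(-32) = 8)
The row with r = 8 (the gcd) gives the Bezout coefficients s = 17, t = -32.
Result: 648 · (17) + 344 · (-32) = 8.

gcd(648, 344) = 8; s = 17, t = -32 (check: 648·17 + 344·(-32) = 8).


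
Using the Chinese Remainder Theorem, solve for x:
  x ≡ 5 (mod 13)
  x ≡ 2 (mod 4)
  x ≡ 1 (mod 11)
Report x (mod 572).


Moduli 13, 4, 11 are pairwise coprime; by CRT there is a unique solution modulo M = 13 · 4 · 11 = 572.
Solve pairwise, accumulating the modulus:
  Start with x ≡ 5 (mod 13).
  Combine with x ≡ 2 (mod 4): since gcd(13, 4) = 1, we get a unique residue mod 52.
    Write x = 5 + 13·t and substitute into x ≡ 2 (mod 4): 13·t ≡ 2 − 5 = -3 (mod 4).
    Reduce coefficients mod 4: 1·t ≡ 1 (mod 4).
    So t ≡ 1 (mod 4).
    Then x = 5 + 13·1 = 18, valid modulo lcm(13, 4) = 52: x ≡ 18 (mod 52).
  Combine with x ≡ 1 (mod 11): since gcd(52, 11) = 1, we get a unique residue mod 572.
    Write x = 18 + 52·t and substitute into x ≡ 1 (mod 11): 52·t ≡ 1 − 18 = -17 (mod 11).
    Reduce coefficients mod 11: 8·t ≡ 5 (mod 11).
    The inverse of 8 mod 11 is 7 (since 8·7 = 56 = 5·11 + 1), so t ≡ 7·5 = 35 ≡ 2 (mod 11).
    Then x = 18 + 52·2 = 122, valid modulo lcm(52, 11) = 572: x ≡ 122 (mod 572).
Verify: 122 mod 13 = 5 ✓, 122 mod 4 = 2 ✓, 122 mod 11 = 1 ✓.

x ≡ 122 (mod 572).


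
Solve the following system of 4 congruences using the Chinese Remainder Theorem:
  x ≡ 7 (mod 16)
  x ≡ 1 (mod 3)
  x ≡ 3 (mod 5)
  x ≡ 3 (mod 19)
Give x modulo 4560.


Product of moduli M = 16 · 3 · 5 · 19 = 4560.
Merge one congruence at a time:
  Start: x ≡ 7 (mod 16).
  Combine with x ≡ 1 (mod 3); new modulus lcm = 48.
    Write x = 7 + 16·t and substitute into x ≡ 1 (mod 3): 16·t ≡ 1 − 7 = -6 (mod 3).
    Reduce coefficients mod 3: 1·t ≡ 0 (mod 3).
    So t ≡ 0 (mod 3).
    Then x = 7 + 16·0 = 7, valid modulo lcm(16, 3) = 48: x ≡ 7 (mod 48).
  Combine with x ≡ 3 (mod 5); new modulus lcm = 240.
    Write x = 7 + 48·t and substitute into x ≡ 3 (mod 5): 48·t ≡ 3 − 7 = -4 (mod 5).
    Reduce coefficients mod 5: 3·t ≡ 1 (mod 5).
    The inverse of 3 mod 5 is 2 (since 3·2 = 6 = 1·5 + 1), so t ≡ 2·1 = 2 ≡ 2 (mod 5).
    Then x = 7 + 48·2 = 103, valid modulo lcm(48, 5) = 240: x ≡ 103 (mod 240).
  Combine with x ≡ 3 (mod 19); new modulus lcm = 4560.
    Write x = 103 + 240·t and substitute into x ≡ 3 (mod 19): 240·t ≡ 3 − 103 = -100 (mod 19).
    Reduce coefficients mod 19: 12·t ≡ 14 (mod 19).
    The inverse of 12 mod 19 is 8 (since 12·8 = 96 = 5·19 + 1), so t ≡ 8·14 = 112 ≡ 17 (mod 19).
    Then x = 103 + 240·17 = 4183, valid modulo lcm(240, 19) = 4560: x ≡ 4183 (mod 4560).
Verify against each original: 4183 mod 16 = 7, 4183 mod 3 = 1, 4183 mod 5 = 3, 4183 mod 19 = 3.

x ≡ 4183 (mod 4560).


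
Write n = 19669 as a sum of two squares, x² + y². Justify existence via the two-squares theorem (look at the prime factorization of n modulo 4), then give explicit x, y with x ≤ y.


Step 1: Factor n = 19669 = 13 · 17 · 89.
Step 2: Check the mod-4 condition on each prime factor: 13 ≡ 1 (mod 4), exponent 1; 17 ≡ 1 (mod 4), exponent 1; 89 ≡ 1 (mod 4), exponent 1.
All primes ≡ 3 (mod 4) appear to even exponent (or don't appear), so by the two-squares theorem n IS expressible as a sum of two squares.
Step 3: Build a representation. Here n = 13 · 17 · 89 is a product of primes ≡ 1 (mod 4). Each prime p ≡ 1 (mod 4) is itself a sum of two squares; find a² by testing p − a² for a perfect square:
  13: 13 − 1² = 12, 13 − 2² = 9 = 3² ⇒ 13 = 2² + 3².
  17: 17 − 1² = 16 = 4² ⇒ 17 = 1² + 4².
  89: 89 − 1² = 88, 89 − 2² = 85, 89 − 3² = 80, 89 − 4² = 73, 89 − 5² = 64 = 8² ⇒ 89 = 5² + 8².
  Combine using the Brahmagupta–Fibonacci identity (a² + b²)(c² + d²) = (ac − bd)² + (ad + bc)² = (ac + bd)² + (ad − bc)²:
  13 · 17 = 221: from (2² + 3²)(1² + 4²), take (2·1 − 3·4, 2·4 + 3·1) = (2 − 12, 8 + 3) = (-10, 11); dropping signs (only squares matter) gives (10, 11); check 10² + 11² = 100 + 121 = 221 ✓.
  221 · 89 = 19669: from (10² + 11²)(5² + 8²), take (10·5 − 11·8, 10·8 + 11·5) = (50 − 88, 80 + 55) = (-38, 135); dropping signs (only squares matter) gives (38, 135); check 38² + 135² = 1444 + 18225 = 19669 ✓.
Step 4: Order so x ≤ y and verify: 38² + 135² = 1444 + 18225 = 19669 = n. ✓

n = 19669 = 38² + 135² (one valid representation with x ≤ y).


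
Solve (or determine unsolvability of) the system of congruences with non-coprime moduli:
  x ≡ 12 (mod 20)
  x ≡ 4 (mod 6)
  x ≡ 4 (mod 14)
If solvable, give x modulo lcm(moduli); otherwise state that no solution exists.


Moduli 20, 6, 14 are not pairwise coprime, so CRT works modulo lcm(m_i) when all pairwise compatibility conditions hold.
Pairwise compatibility: gcd(m_i, m_j) must divide a_i - a_j for every pair.
Merge one congruence at a time:
  Start: x ≡ 12 (mod 20).
  Combine with x ≡ 4 (mod 6): gcd(20, 6) = 2; 4 - 12 = -8, which IS divisible by 2, so compatible.
    Write x = 12 + 20·t and substitute into x ≡ 4 (mod 6): 20·t ≡ 4 − 12 = -8 (mod 6).
    Divide the congruence (and modulus) by g = 2: 10·t ≡ -4 (mod 3).
    Reduce coefficients mod 3: 1·t ≡ 2 (mod 3).
    So t ≡ 2 (mod 3).
    Then x = 12 + 20·2 = 52, valid modulo lcm(20, 6) = 60: x ≡ 52 (mod 60).
  Combine with x ≡ 4 (mod 14): gcd(60, 14) = 2; 4 - 52 = -48, which IS divisible by 2, so compatible.
    Write x = 52 + 60·t and substitute into x ≡ 4 (mod 14): 60·t ≡ 4 − 52 = -48 (mod 14).
    Divide the congruence (and modulus) by g = 2: 30·t ≡ -24 (mod 7).
    Reduce coefficients mod 7: 2·t ≡ 4 (mod 7).
    The inverse of 2 mod 7 is 4 (since 2·4 = 8 = 1·7 + 1), so t ≡ 4·4 = 16 ≡ 2 (mod 7).
    Then x = 52 + 60·2 = 172, valid modulo lcm(60, 14) = 420: x ≡ 172 (mod 420).
Verify: 172 mod 20 = 12, 172 mod 6 = 4, 172 mod 14 = 4.

x ≡ 172 (mod 420).


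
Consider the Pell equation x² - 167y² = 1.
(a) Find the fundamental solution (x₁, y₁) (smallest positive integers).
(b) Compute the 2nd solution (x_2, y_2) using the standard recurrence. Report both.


Step 1: Find the fundamental solution (x₁, y₁) of x² - 167y² = 1.
  Expand √167 as a continued fraction. a₀ = ⌊√167⌋ = 12; iterate m_{k+1} = d_k·a_k − m_k, d_{k+1} = (167 − m_{k+1}²)/d_k, a_{k+1} = ⌊(a₀ + m_{k+1})/d_{k+1}⌋ (starting m₀ = 0, d₀ = 1), with convergents p_k = a_k·p_{k-1} + p_{k-2}, q_k = a_k·q_{k-1} + q_{k-2} (p₋₁ = 1, q₋₁ = 0):
  k = 0: a₀ = 12; p₀/q₀ = 12/1; p₀² − 167·q₀² = 144 − 167 = -23.
  k = 1: m = 12, d = 23, a = ⌊(12 + 12)/23⌋ = 1; p/q = (1·12 + 1)/(1·1 + 0) = 13/1; p² − 167·q² = 169 − 167 = 2.
  k = 2: m = 11, d = 2, a = ⌊(12 + 11)/2⌋ = 11; p/q = (11·13 + 12)/(11·1 + 1) = 155/12; p² − 167·q² = 24025 − 24048 = -23.
  k = 3: m = 11, d = 23, a = ⌊(12 + 11)/23⌋ = 1; p/q = (1·155 + 13)/(1·12 + 1) = 168/13; p² − 167·q² = 28224 − 28223 = 1.
  The first convergent with p² − 167·q² = 1 gives the fundamental solution (x₁, y₁) = (168, 13).
Step 2: Apply the recurrence (x_{n+1}, y_{n+1}) = (x₁x_n + 167y₁y_n, x₁y_n + y₁x_n) repeatedly.
  From (x_1, y_1) = (168, 13): x_2 = 168·168 + 167·13·13 = 56447; y_2 = 168·13 + 13·168 = 4368.
Step 3: Verify x_2² - 167·y_2² = 3186263809 - 3186263808 = 1 (should be 1). ✓

(x_1, y_1) = (168, 13); (x_2, y_2) = (56447, 4368).


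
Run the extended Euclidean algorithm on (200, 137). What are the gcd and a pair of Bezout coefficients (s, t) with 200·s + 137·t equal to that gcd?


Euclidean algorithm on (200, 137) — divide until remainder is 0:
  200 = 1 · 137 + 63
  137 = 2 · 63 + 11
  63 = 5 · 11 + 8
  11 = 1 · 8 + 3
  8 = 2 · 3 + 2
  3 = 1 · 2 + 1
  2 = 2 · 1 + 0
gcd(200, 137) = 1.
Track Bezout coefficients alongside the remainders: start with r₀ = 200 = a·1 + b·0 (s = 1, t = 0) and r₁ = 137 = a·0 + b·1 (s = 0, t = 1); each new remainder r_{k+1} = r_{k-1} − q_k·r_k inherits s_{k+1} = s_{k-1} − q_k·s_k, t_{k+1} = t_{k-1} − q_k·t_k, so r_k = a·s_k + b·t_k at every step:
  q = 1: r = 63, s = 1 − 1·0 = 1, t = 0 − 1·1 = -1  (check: 200·1 + 137·(-1) = 63)
  q = 2: r = 11, s = 0 − 2·1 = -2, t = 1 − 2·(-1) = 3  (check: 200·(-2) + 137·3 = 11)
  q = 5: r = 8, s = 1 − 5·(-2) = 11, t = -1 − 5·3 = -16  (check: 200·11 + 137·(-16) = 8)
  q = 1: r = 3, s = -2 − 1·11 = -13, t = 3 − 1·(-16) = 19  (check: 200·(-13) + 137·19 = 3)
  q = 2: r = 2, s = 11 − 2·(-13) = 37, t = -16 − 2·19 = -54  (check: 200·37 + 137·(-54) = 2)
  q = 1: r = 1, s = -13 − 1·37 = -50, t = 19 − 1·(-54) = 73  (check: 200·(-50) + 137·73 = 1)
The row with r = 1 (the gcd) gives the Bezout coefficients s = -50, t = 73.
Result: 200 · (-50) + 137 · (73) = 1.

gcd(200, 137) = 1; s = -50, t = 73 (check: 200·(-50) + 137·73 = 1).


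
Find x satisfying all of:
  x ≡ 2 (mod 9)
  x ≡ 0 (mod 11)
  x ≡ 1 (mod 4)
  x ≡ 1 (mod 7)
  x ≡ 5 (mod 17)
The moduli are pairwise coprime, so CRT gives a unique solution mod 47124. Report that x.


Product of moduli M = 9 · 11 · 4 · 7 · 17 = 47124.
Merge one congruence at a time:
  Start: x ≡ 2 (mod 9).
  Combine with x ≡ 0 (mod 11); new modulus lcm = 99.
    Write x = 2 + 9·t and substitute into x ≡ 0 (mod 11): 9·t ≡ 0 − 2 = -2 (mod 11).
    Reduce coefficients mod 11: 9·t ≡ 9 (mod 11).
    The inverse of 9 mod 11 is 5 (since 9·5 = 45 = 4·11 + 1), so t ≡ 5·9 = 45 ≡ 1 (mod 11).
    Then x = 2 + 9·1 = 11, valid modulo lcm(9, 11) = 99: x ≡ 11 (mod 99).
  Combine with x ≡ 1 (mod 4); new modulus lcm = 396.
    Write x = 11 + 99·t and substitute into x ≡ 1 (mod 4): 99·t ≡ 1 − 11 = -10 (mod 4).
    Reduce coefficients mod 4: 3·t ≡ 2 (mod 4).
    The inverse of 3 mod 4 is 3 (since 3·3 = 9 = 2·4 + 1), so t ≡ 3·2 = 6 ≡ 2 (mod 4).
    Then x = 11 + 99·2 = 209, valid modulo lcm(99, 4) = 396: x ≡ 209 (mod 396).
  Combine with x ≡ 1 (mod 7); new modulus lcm = 2772.
    Write x = 209 + 396·t and substitute into x ≡ 1 (mod 7): 396·t ≡ 1 − 209 = -208 (mod 7).
    Reduce coefficients mod 7: 4·t ≡ 2 (mod 7).
    The inverse of 4 mod 7 is 2 (since 4·2 = 8 = 1·7 + 1), so t ≡ 2·2 = 4 ≡ 4 (mod 7).
    Then x = 209 + 396·4 = 1793, valid modulo lcm(396, 7) = 2772: x ≡ 1793 (mod 2772).
  Combine with x ≡ 5 (mod 17); new modulus lcm = 47124.
    Write x = 1793 + 2772·t and substitute into x ≡ 5 (mod 17): 2772·t ≡ 5 − 1793 = -1788 (mod 17).
    Reduce coefficients mod 17: 1·t ≡ 14 (mod 17).
    So t ≡ 14 (mod 17).
    Then x = 1793 + 2772·14 = 40601, valid modulo lcm(2772, 17) = 47124: x ≡ 40601 (mod 47124).
Verify against each original: 40601 mod 9 = 2, 40601 mod 11 = 0, 40601 mod 4 = 1, 40601 mod 7 = 1, 40601 mod 17 = 5.

x ≡ 40601 (mod 47124).


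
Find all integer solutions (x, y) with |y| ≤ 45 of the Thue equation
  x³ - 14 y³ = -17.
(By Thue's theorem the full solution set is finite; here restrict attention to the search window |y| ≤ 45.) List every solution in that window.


The equation is x³ - 14y³ = -17. For fixed y, x³ = 14·y³ − 17, so a solution requires the RHS to be a perfect cube.
Strategy: iterate y from -45 to 45, compute RHS = 14·y³ − 17, and check whether it is a (positive or negative) perfect cube.
Check small values of y:
  y = 0: RHS = -17 is not a perfect cube.
  y = 1: RHS = -3 is not a perfect cube.
  y = -1: RHS = -31 is not a perfect cube.
  y = 2: RHS = 95 is not a perfect cube.
  y = -2: RHS = -129 is not a perfect cube.
  y = 3: RHS = 361 is not a perfect cube.
  y = -3: RHS = -395 is not a perfect cube.
Continuing the search up to |y| = 45 finds no solutions either.
No (x, y) in the scanned range satisfies the equation.

No integer solutions with |y| ≤ 45.


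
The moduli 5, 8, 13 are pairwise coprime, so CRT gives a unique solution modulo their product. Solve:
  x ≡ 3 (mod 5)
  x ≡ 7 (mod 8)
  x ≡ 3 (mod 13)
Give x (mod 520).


Moduli 5, 8, 13 are pairwise coprime; by CRT there is a unique solution modulo M = 5 · 8 · 13 = 520.
Solve pairwise, accumulating the modulus:
  Start with x ≡ 3 (mod 5).
  Combine with x ≡ 7 (mod 8): since gcd(5, 8) = 1, we get a unique residue mod 40.
    Write x = 3 + 5·t and substitute into x ≡ 7 (mod 8): 5·t ≡ 7 − 3 = 4 (mod 8).
    The inverse of 5 mod 8 is 5 (since 5·5 = 25 = 3·8 + 1), so t ≡ 5·4 = 20 ≡ 4 (mod 8).
    Then x = 3 + 5·4 = 23, valid modulo lcm(5, 8) = 40: x ≡ 23 (mod 40).
  Combine with x ≡ 3 (mod 13): since gcd(40, 13) = 1, we get a unique residue mod 520.
    Write x = 23 + 40·t and substitute into x ≡ 3 (mod 13): 40·t ≡ 3 − 23 = -20 (mod 13).
    Reduce coefficients mod 13: 1·t ≡ 6 (mod 13).
    So t ≡ 6 (mod 13).
    Then x = 23 + 40·6 = 263, valid modulo lcm(40, 13) = 520: x ≡ 263 (mod 520).
Verify: 263 mod 5 = 3 ✓, 263 mod 8 = 7 ✓, 263 mod 13 = 3 ✓.

x ≡ 263 (mod 520).


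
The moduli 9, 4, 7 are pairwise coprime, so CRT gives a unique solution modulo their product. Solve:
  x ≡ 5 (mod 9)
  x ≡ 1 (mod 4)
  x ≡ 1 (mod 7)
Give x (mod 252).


Moduli 9, 4, 7 are pairwise coprime; by CRT there is a unique solution modulo M = 9 · 4 · 7 = 252.
Solve pairwise, accumulating the modulus:
  Start with x ≡ 5 (mod 9).
  Combine with x ≡ 1 (mod 4): since gcd(9, 4) = 1, we get a unique residue mod 36.
    Write x = 5 + 9·t and substitute into x ≡ 1 (mod 4): 9·t ≡ 1 − 5 = -4 (mod 4).
    Reduce coefficients mod 4: 1·t ≡ 0 (mod 4).
    So t ≡ 0 (mod 4).
    Then x = 5 + 9·0 = 5, valid modulo lcm(9, 4) = 36: x ≡ 5 (mod 36).
  Combine with x ≡ 1 (mod 7): since gcd(36, 7) = 1, we get a unique residue mod 252.
    Write x = 5 + 36·t and substitute into x ≡ 1 (mod 7): 36·t ≡ 1 − 5 = -4 (mod 7).
    Reduce coefficients mod 7: 1·t ≡ 3 (mod 7).
    So t ≡ 3 (mod 7).
    Then x = 5 + 36·3 = 113, valid modulo lcm(36, 7) = 252: x ≡ 113 (mod 252).
Verify: 113 mod 9 = 5 ✓, 113 mod 4 = 1 ✓, 113 mod 7 = 1 ✓.

x ≡ 113 (mod 252).


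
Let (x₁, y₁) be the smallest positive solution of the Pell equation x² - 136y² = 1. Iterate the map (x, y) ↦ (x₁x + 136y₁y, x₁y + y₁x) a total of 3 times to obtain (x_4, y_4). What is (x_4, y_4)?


Step 1: Find the fundamental solution (x₁, y₁) of x² - 136y² = 1.
  Expand √136 as a continued fraction. a₀ = ⌊√136⌋ = 11; iterate m_{k+1} = d_k·a_k − m_k, d_{k+1} = (136 − m_{k+1}²)/d_k, a_{k+1} = ⌊(a₀ + m_{k+1})/d_{k+1}⌋ (starting m₀ = 0, d₀ = 1), with convergents p_k = a_k·p_{k-1} + p_{k-2}, q_k = a_k·q_{k-1} + q_{k-2} (p₋₁ = 1, q₋₁ = 0):
  k = 0: a₀ = 11; p₀/q₀ = 11/1; p₀² − 136·q₀² = 121 − 136 = -15.
  k = 1: m = 11, d = 15, a = ⌊(11 + 11)/15⌋ = 1; p/q = (1·11 + 1)/(1·1 + 0) = 12/1; p² − 136·q² = 144 − 136 = 8.
  k = 2: m = 4, d = 8, a = ⌊(11 + 4)/8⌋ = 1; p/q = (1·12 + 11)/(1·1 + 1) = 23/2; p² − 136·q² = 529 − 544 = -15.
  k = 3: m = 4, d = 15, a = ⌊(11 + 4)/15⌋ = 1; p/q = (1·23 + 12)/(1·2 + 1) = 35/3; p² − 136·q² = 1225 − 1224 = 1.
  The first convergent with p² − 136·q² = 1 gives the fundamental solution (x₁, y₁) = (35, 3).
Step 2: Apply the recurrence (x_{n+1}, y_{n+1}) = (x₁x_n + 136y₁y_n, x₁y_n + y₁x_n) repeatedly.
  From (x_1, y_1) = (35, 3): x_2 = 35·35 + 136·3·3 = 2449; y_2 = 35·3 + 3·35 = 210.
  From (x_2, y_2) = (2449, 210): x_3 = 35·2449 + 136·3·210 = 171395; y_3 = 35·210 + 3·2449 = 14697.
  From (x_3, y_3) = (171395, 14697): x_4 = 35·171395 + 136·3·14697 = 11995201; y_4 = 35·14697 + 3·171395 = 1028580.
Step 3: Verify x_4² - 136·y_4² = 143884847030401 - 143884847030400 = 1 (should be 1). ✓

(x_1, y_1) = (35, 3); (x_4, y_4) = (11995201, 1028580).


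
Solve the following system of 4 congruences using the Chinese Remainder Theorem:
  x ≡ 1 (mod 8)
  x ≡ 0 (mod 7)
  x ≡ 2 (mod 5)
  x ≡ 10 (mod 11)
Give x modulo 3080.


Product of moduli M = 8 · 7 · 5 · 11 = 3080.
Merge one congruence at a time:
  Start: x ≡ 1 (mod 8).
  Combine with x ≡ 0 (mod 7); new modulus lcm = 56.
    Write x = 1 + 8·t and substitute into x ≡ 0 (mod 7): 8·t ≡ 0 − 1 = -1 (mod 7).
    Reduce coefficients mod 7: 1·t ≡ 6 (mod 7).
    So t ≡ 6 (mod 7).
    Then x = 1 + 8·6 = 49, valid modulo lcm(8, 7) = 56: x ≡ 49 (mod 56).
  Combine with x ≡ 2 (mod 5); new modulus lcm = 280.
    Write x = 49 + 56·t and substitute into x ≡ 2 (mod 5): 56·t ≡ 2 − 49 = -47 (mod 5).
    Reduce coefficients mod 5: 1·t ≡ 3 (mod 5).
    So t ≡ 3 (mod 5).
    Then x = 49 + 56·3 = 217, valid modulo lcm(56, 5) = 280: x ≡ 217 (mod 280).
  Combine with x ≡ 10 (mod 11); new modulus lcm = 3080.
    Write x = 217 + 280·t and substitute into x ≡ 10 (mod 11): 280·t ≡ 10 − 217 = -207 (mod 11).
    Reduce coefficients mod 11: 5·t ≡ 2 (mod 11).
    The inverse of 5 mod 11 is 9 (since 5·9 = 45 = 4·11 + 1), so t ≡ 9·2 = 18 ≡ 7 (mod 11).
    Then x = 217 + 280·7 = 2177, valid modulo lcm(280, 11) = 3080: x ≡ 2177 (mod 3080).
Verify against each original: 2177 mod 8 = 1, 2177 mod 7 = 0, 2177 mod 5 = 2, 2177 mod 11 = 10.

x ≡ 2177 (mod 3080).


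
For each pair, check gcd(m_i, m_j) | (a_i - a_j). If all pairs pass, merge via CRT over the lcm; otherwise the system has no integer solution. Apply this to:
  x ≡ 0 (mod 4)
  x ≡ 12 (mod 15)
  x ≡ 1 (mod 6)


Moduli 4, 15, 6 are not pairwise coprime, so CRT works modulo lcm(m_i) when all pairwise compatibility conditions hold.
Pairwise compatibility: gcd(m_i, m_j) must divide a_i - a_j for every pair.
Merge one congruence at a time:
  Start: x ≡ 0 (mod 4).
  Combine with x ≡ 12 (mod 15): gcd(4, 15) = 1; 12 - 0 = 12, which IS divisible by 1, so compatible.
    Write x = 0 + 4·t and substitute into x ≡ 12 (mod 15): 4·t ≡ 12 − 0 = 12 (mod 15).
    The inverse of 4 mod 15 is 4 (since 4·4 = 16 = 1·15 + 1), so t ≡ 4·12 = 48 ≡ 3 (mod 15).
    Then x = 0 + 4·3 = 12, valid modulo lcm(4, 15) = 60: x ≡ 12 (mod 60).
  Combine with x ≡ 1 (mod 6): gcd(60, 6) = 6, and 1 - 12 = -11 is NOT divisible by 6.
    ⇒ system is inconsistent (no integer solution).

No solution (the system is inconsistent).
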